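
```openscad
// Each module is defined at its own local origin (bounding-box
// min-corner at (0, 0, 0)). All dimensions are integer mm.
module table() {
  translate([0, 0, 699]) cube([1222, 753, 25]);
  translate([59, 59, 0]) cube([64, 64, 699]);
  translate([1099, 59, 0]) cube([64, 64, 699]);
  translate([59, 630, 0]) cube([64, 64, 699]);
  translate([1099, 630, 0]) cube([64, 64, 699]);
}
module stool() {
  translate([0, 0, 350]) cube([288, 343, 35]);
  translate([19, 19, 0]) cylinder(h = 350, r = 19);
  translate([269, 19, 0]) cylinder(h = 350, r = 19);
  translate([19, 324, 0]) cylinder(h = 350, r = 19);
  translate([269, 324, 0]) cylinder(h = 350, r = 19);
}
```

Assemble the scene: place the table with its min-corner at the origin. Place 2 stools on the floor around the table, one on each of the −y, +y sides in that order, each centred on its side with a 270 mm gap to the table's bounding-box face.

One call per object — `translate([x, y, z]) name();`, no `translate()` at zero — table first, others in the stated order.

table();
translate([467, -613, 0]) stool();
translate([467, 1023, 0]) stool();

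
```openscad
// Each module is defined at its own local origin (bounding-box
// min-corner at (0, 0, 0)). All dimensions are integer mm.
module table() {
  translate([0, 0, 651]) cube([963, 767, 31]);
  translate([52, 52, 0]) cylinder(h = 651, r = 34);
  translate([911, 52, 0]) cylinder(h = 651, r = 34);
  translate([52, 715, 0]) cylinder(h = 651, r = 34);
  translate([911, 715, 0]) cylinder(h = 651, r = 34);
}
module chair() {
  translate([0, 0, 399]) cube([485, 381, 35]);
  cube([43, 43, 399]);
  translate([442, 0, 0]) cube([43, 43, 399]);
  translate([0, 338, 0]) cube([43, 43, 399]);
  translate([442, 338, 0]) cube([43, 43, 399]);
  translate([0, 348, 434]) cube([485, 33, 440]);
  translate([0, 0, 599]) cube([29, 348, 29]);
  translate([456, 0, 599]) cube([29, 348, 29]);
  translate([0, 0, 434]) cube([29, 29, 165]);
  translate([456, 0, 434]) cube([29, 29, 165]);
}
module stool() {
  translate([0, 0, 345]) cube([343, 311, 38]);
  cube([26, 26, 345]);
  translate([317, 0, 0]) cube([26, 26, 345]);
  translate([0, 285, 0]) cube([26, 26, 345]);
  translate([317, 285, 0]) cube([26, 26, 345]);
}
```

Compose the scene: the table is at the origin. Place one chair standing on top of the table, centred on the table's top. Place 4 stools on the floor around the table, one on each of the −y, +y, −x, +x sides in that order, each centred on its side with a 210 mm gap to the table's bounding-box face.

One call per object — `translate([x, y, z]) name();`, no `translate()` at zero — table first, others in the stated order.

table();
translate([239, 193, 682]) chair();
translate([310, -521, 0]) stool();
translate([310, 977, 0]) stool();
translate([-553, 228, 0]) stool();
translate([1173, 228, 0]) stool();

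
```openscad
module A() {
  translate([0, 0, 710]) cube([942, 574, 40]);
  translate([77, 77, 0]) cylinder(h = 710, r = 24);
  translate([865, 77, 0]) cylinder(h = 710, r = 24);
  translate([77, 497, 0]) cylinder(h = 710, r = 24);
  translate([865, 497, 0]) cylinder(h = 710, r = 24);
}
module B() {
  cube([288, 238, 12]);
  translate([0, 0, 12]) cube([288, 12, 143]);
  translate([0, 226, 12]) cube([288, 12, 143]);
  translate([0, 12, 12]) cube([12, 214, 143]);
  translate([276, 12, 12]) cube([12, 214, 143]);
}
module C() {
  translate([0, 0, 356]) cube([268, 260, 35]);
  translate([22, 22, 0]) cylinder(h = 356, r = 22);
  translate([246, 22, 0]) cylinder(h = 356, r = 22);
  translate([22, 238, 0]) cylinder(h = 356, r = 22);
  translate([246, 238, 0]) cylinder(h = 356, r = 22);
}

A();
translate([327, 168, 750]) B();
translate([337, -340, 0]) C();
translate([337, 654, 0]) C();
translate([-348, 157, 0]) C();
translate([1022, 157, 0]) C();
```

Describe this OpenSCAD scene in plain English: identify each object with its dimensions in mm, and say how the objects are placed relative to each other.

A is a rectangular dining table. The top is 942×574×40 mm with its upper surface at z = 750 mm. It stands on four round legs of 48 mm diameter, each leg's bounding box inset 53 mm from the nearest pair of top edges, running from the floor to the underside of the top.

B is an open-topped rectangular box: outside dimensions 288×238×155 mm, with a uniform wall and base thickness of 12 mm. The base is a full 288×238 slab on the floor; four walls sit on top of the base. The front and back walls (the −y and +y sides) span the full width; the two side walls fit between them.

C is a four-legged stool. The seat is 268×260 mm, 35 mm thick, top at z = 391 mm. It stands on four round legs, each 44 mm in diameter, from z = 0 to the seat underside, each leg's axis is inset half a diameter from the nearest pair of seat edges (so the leg's bounding box is flush with the corner).

The open box is on top of the table, centred. Four stools sit around the table at the −y, +y, −x, +x sides.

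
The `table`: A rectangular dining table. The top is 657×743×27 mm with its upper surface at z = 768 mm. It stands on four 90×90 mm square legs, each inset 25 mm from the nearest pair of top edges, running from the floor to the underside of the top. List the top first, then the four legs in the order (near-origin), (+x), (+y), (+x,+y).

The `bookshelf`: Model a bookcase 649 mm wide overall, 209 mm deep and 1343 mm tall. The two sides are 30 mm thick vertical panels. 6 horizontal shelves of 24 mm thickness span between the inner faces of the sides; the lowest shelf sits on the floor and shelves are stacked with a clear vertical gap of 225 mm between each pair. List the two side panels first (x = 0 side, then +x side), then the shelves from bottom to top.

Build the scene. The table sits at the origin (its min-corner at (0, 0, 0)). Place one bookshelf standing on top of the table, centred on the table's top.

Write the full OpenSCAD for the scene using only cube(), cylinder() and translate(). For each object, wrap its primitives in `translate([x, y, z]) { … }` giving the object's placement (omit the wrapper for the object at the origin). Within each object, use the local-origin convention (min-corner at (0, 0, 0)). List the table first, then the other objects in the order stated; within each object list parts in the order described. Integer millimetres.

translate([0, 0, 741]) cube([657, 743, 27]);
translate([25, 25, 0]) cube([90, 90, 741]);
translate([542, 25, 0]) cube([90, 90, 741]);
translate([25, 628, 0]) cube([90, 90, 741]);
translate([542, 628, 0]) cube([90, 90, 741]);
translate([4, 267, 768]) {
  cube([30, 209, 1343]);
  translate([619, 0, 0]) cube([30, 209, 1343]);
  translate([30, 0, 0]) cube([589, 209, 24]);
  translate([30, 0, 249]) cube([589, 209, 24]);
  translate([30, 0, 498]) cube([589, 209, 24]);
  translate([30, 0, 747]) cube([589, 209, 24]);
  translate([30, 0, 996]) cube([589, 209, 24]);
  translate([30, 0, 1245]) cube([589, 209, 24]);
}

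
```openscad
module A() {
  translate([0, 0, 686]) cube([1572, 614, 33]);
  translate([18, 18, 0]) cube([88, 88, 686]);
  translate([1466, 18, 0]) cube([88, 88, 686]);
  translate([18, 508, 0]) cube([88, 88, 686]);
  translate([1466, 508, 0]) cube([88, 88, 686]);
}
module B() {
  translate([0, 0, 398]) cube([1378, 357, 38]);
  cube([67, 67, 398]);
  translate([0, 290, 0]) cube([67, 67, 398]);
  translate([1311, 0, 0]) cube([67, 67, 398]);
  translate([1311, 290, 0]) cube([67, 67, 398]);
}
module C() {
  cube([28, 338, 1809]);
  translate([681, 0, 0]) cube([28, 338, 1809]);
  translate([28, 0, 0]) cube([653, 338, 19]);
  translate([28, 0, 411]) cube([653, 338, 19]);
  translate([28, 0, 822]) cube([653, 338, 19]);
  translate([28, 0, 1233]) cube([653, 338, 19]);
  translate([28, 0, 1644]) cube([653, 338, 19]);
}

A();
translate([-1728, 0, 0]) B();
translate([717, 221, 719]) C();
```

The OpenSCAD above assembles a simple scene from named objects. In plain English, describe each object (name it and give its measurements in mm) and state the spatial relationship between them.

A is a rectangular dining table. The top is 1572×614×33 mm with its upper surface at z = 719 mm. It stands on four 88×88 mm square legs, each inset 18 mm from the nearest pair of top edges, running from the floor to the underside of the top.

B is a bench: a 1378×357 mm seat slab, 38 mm thick, top at z = 436 mm, on four 67×67 mm square legs flush with the seat corners and standing on z = 0.

C is a bookshelf 709 mm wide overall, 338 mm deep and 1809 mm tall. The two sides are 28 mm thick vertical panels. 5 horizontal shelves of 19 mm thickness span between the inner faces of the sides; the lowest shelf sits on the floor and shelves are stacked with a clear vertical gap of 392 mm between each pair.

The bench is on the floor beside the table on its −x side. The bookshelf is on top of the table.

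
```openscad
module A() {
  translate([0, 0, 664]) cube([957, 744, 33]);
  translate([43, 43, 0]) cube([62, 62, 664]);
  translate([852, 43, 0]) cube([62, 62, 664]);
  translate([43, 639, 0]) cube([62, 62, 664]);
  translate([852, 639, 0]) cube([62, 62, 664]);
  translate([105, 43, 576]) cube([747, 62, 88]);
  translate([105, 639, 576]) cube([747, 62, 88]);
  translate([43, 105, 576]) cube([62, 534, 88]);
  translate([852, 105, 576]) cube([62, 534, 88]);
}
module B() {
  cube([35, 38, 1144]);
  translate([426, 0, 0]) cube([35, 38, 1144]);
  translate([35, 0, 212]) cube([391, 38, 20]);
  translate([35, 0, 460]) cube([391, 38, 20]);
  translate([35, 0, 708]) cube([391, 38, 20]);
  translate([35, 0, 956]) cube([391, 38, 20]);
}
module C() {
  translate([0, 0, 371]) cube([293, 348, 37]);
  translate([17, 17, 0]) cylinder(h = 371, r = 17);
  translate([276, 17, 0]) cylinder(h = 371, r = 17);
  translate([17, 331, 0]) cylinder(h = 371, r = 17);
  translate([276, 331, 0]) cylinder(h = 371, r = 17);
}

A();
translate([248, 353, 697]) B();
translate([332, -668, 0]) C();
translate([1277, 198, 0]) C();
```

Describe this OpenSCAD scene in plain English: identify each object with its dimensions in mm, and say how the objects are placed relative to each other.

A is a table with a 957×744 mm rectangular top, 33 mm thick, top surface at z = 697 mm, supported by four 62×62 mm square legs, each inset 43 mm from the nearest pair of top edges, running from the floor. Four apron rails, 62 mm thick and 88 mm tall, run between adjacent legs with their top edges flush with the underside of the top and their outer faces flush with the legs' outer faces.

B is a wooden ladder with two side rails of 35×38 mm section and 1144 mm height, set 461 mm apart overall. Between them run 4 rectangular rungs (38 mm deep, 20 mm thick), front faces flush with the rails' −y face. The bottom of the first rung is 212 mm above the floor and each subsequent rung is 248 mm higher than the one below.

C is a four-legged stool. The seat is a 293×348×37 mm slab whose top surface is at z = 408 mm; four round legs, each 34 mm in diameter, run from the floor (z = 0) to the underside of the seat, each leg's axis is inset half a diameter from the nearest pair of seat edges (so the leg's bounding box is flush with the corner).

The ladder is on top of the table, centred. Two stools sit around the table at the −y, +x sides.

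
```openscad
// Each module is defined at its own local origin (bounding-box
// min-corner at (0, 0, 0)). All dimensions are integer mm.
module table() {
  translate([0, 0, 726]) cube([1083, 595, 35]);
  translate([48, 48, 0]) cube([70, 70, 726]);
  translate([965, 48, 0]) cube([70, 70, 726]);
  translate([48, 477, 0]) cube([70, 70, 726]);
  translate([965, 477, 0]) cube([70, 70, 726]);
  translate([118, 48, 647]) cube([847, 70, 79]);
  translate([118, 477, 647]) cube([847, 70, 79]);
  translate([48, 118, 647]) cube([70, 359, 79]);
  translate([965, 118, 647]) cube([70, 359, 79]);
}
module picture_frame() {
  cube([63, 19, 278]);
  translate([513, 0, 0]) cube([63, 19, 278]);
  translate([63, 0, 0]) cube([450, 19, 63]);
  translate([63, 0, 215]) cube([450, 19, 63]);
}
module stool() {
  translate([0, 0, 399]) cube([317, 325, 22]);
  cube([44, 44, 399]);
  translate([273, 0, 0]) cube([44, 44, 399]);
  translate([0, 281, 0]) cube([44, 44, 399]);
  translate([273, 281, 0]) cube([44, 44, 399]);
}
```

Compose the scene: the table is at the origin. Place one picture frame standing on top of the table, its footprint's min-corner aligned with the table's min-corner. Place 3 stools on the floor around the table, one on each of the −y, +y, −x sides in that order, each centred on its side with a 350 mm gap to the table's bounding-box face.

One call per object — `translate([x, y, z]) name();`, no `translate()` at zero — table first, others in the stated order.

table();
translate([0, 0, 761]) picture_frame();
translate([383, -675, 0]) stool();
translate([383, 945, 0]) stool();
translate([-667, 135, 0]) stool();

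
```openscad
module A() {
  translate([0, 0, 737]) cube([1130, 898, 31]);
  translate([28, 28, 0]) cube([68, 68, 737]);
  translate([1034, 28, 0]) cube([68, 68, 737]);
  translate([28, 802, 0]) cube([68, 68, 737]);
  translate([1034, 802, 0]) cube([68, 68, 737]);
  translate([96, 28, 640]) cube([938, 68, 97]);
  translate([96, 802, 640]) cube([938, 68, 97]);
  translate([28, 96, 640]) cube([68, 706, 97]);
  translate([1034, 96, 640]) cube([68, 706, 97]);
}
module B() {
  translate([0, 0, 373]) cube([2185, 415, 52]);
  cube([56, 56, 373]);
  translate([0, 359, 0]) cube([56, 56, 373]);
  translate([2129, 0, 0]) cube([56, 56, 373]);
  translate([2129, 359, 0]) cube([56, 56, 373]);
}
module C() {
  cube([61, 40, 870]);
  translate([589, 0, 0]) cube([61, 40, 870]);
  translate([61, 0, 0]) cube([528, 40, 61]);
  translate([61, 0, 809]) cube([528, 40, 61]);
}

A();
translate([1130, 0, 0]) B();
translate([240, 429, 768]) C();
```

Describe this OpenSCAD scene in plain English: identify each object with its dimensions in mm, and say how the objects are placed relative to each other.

A is a rectangular dining table. The top is 1130×898×31 mm with its upper surface at z = 768 mm. It stands on four 68×68 mm square legs, each inset 28 mm from the nearest pair of top edges, running from the floor to the underside of the top. Four apron rails, 68 mm thick and 97 mm tall, run between adjacent legs with their top edges flush with the underside of the top and their outer faces flush with the legs' outer faces.

B is a long wooden bench with a 2185 mm (x) × 415 mm (y) seat, 52 mm thick, its top surface 425 mm above the floor. Four 56 mm square legs at the seat corners, flush with the edges, run from z = 0 to the seat underside.

C is a rectangular picture frame lying in the x–z plane (depth along y). The opening is 528 mm wide (x) by 748 mm tall (z), surrounded by a border 61 mm wide on all four sides. The frame is 40 mm deep and is made of two full-height vertical stiles with two horizontal rails fitted between them.

The bench is against the table's +x side, with their −y faces flush. The picture frame is on top of the table, centred.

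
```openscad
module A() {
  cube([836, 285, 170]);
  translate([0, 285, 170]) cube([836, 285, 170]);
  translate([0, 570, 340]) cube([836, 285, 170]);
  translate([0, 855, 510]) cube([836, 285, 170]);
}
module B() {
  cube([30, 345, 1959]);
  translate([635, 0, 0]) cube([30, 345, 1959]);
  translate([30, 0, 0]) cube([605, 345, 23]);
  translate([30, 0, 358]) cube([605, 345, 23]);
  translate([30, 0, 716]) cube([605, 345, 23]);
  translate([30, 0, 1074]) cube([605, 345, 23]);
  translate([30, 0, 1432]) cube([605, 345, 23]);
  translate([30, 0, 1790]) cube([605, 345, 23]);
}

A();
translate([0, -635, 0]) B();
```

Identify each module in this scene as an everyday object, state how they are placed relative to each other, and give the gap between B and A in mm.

A is a staircase. B is a bookshelf. The bookshelf is on the floor beside the staircase on its −y side. The gap between the bookshelf and the staircase is 290 mm.

The bookshelf's nearest face is 290 mm from the staircase's −y face.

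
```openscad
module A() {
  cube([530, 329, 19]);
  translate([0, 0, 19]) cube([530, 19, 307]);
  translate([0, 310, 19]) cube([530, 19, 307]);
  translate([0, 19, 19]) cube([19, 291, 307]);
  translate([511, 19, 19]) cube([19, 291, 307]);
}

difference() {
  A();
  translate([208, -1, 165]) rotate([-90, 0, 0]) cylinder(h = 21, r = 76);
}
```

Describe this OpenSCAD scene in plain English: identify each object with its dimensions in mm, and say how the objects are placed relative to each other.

A is an open-topped rectangular box: outside dimensions 530×329×326 mm, with a uniform wall and base thickness of 19 mm. The base is a full 530×329 slab on the floor; four walls sit on top of the base. The front and back walls (the −y and +y sides) span the full width; the two side walls fit between them.

The open box has a circular hole of radius 76 mm through its front wall, centred at (x = 208, z = 165).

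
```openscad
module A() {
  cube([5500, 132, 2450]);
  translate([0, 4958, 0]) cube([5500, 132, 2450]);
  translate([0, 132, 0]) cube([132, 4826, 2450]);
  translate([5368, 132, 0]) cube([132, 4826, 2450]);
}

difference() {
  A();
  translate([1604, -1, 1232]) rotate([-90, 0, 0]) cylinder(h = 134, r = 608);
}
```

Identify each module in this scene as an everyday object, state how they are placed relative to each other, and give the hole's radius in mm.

A is a house frame. The house frame has a circular hole through its front wall. The hole's radius is 608 mm.

The subtracted cylinder has r = 608 mm.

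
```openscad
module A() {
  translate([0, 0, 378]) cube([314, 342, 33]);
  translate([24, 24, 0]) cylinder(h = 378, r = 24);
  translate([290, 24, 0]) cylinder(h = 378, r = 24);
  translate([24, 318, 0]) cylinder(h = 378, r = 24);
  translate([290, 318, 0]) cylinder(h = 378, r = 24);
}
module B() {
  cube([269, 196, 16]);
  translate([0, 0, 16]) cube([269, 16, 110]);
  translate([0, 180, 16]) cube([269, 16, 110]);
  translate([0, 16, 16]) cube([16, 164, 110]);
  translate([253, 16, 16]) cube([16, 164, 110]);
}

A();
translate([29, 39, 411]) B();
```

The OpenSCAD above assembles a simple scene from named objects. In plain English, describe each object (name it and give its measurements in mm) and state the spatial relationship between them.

A is a simple wooden stool: a rectangular seat 314 mm (x) by 342 mm (y), 33 mm thick, top face at z = 411 mm, on four round legs, each 48 mm in diameter. The legs rest on z = 0, each leg's axis is inset half a diameter from the nearest pair of seat edges (so the leg's bounding box is flush with the corner).

B is an open storage box with external size 269×196×126 mm and wall thickness 16 mm (the base is also 16 mm thick). The base covers the whole footprint; the four walls stand on the base, with the y-facing walls full-width and the x-facing walls fitting between their inner faces.

The open box is on top of the stool.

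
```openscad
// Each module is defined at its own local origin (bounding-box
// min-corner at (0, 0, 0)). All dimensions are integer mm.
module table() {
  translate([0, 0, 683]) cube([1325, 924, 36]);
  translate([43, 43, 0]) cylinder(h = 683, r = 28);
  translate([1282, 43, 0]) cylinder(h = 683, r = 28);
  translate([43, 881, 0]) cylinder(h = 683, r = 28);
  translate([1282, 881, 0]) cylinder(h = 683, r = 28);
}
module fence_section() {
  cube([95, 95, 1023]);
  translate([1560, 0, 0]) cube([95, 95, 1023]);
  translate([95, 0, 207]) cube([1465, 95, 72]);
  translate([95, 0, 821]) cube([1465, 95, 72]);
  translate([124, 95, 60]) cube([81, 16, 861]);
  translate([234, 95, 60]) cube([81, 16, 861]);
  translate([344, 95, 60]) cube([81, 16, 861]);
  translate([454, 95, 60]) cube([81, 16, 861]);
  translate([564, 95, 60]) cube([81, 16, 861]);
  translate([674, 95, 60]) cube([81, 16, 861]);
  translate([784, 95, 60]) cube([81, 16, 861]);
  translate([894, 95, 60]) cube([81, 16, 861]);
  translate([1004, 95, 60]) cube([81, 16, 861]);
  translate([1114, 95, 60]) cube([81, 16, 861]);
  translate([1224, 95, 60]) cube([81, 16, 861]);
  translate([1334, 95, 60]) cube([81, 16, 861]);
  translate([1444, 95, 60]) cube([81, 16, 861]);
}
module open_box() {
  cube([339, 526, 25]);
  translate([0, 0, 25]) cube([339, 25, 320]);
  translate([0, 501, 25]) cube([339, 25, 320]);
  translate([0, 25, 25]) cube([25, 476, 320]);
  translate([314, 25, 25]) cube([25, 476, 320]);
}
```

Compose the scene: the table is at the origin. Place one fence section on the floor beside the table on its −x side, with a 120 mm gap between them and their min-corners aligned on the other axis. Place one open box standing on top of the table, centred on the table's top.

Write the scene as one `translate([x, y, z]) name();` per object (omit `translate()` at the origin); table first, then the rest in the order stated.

table();
translate([-1775, 0, 0]) fence_section();
translate([493, 199, 719]) open_box();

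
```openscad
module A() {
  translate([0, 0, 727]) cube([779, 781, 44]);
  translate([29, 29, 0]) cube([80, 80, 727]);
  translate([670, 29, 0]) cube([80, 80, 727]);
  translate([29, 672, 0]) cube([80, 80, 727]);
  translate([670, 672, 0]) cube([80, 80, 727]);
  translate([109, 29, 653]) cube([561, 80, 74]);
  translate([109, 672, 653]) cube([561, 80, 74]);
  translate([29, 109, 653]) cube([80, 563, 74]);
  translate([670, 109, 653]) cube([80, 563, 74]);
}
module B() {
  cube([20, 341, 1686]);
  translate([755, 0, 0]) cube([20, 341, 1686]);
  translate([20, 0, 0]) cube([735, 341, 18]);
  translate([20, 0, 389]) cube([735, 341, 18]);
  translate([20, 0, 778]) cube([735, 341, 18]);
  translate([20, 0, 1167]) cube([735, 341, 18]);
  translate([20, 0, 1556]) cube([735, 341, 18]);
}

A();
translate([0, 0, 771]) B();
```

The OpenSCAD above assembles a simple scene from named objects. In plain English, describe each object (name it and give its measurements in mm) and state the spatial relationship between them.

A is a table: top 779 mm (x) × 781 mm (y), 44 mm thick, upper face at z = 771 mm, on four 80×80 mm square legs, each inset 29 mm from the nearest pair of top edges, running from z = 0 to the bottom of the top. Four apron rails, 80 mm thick and 74 mm tall, run between adjacent legs with their top edges flush with the underside of the top and their outer faces flush with the legs' outer faces.

B is an open bookshelf. Two side panels, each 20 mm thick, 341 mm deep and 1686 mm tall, stand 775 mm apart (outside-to-outside). Between them sit 5 shelves, each 18 mm thick and 341 mm deep, spanning the full gap between the sides. The bottom shelf rests on the floor (its underside at z = 0) and the clear gap between one shelf's top and the next shelf's underside is 371 mm.

The bookshelf is on top of the table.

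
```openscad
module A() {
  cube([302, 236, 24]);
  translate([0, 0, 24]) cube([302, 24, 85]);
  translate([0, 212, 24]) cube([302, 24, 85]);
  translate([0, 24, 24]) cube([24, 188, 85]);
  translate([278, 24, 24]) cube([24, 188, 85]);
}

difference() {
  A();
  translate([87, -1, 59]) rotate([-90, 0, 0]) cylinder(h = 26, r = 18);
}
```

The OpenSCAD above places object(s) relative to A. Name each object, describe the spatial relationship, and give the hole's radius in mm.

A is an open box. The open box has a circular hole through its front wall. The hole's radius is 18 mm.

The subtracted cylinder has r = 18 mm.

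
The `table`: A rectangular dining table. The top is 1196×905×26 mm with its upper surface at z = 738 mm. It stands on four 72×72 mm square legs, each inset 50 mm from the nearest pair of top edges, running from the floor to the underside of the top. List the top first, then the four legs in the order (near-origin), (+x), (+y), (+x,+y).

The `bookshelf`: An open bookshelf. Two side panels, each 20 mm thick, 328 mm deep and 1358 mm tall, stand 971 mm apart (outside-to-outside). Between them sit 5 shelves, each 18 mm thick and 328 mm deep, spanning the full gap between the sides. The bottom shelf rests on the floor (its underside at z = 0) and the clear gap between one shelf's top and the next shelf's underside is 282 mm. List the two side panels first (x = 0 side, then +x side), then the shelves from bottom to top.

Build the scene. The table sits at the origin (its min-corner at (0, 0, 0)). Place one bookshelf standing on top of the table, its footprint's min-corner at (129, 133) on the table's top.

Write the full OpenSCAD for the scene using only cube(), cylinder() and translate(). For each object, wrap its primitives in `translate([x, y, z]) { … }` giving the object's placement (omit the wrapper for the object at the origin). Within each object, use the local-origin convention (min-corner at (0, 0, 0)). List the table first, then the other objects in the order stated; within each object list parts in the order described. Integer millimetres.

translate([0, 0, 712]) cube([1196, 905, 26]);
translate([50, 50, 0]) cube([72, 72, 712]);
translate([1074, 50, 0]) cube([72, 72, 712]);
translate([50, 783, 0]) cube([72, 72, 712]);
translate([1074, 783, 0]) cube([72, 72, 712]);
translate([129, 133, 738]) {
  cube([20, 328, 1358]);
  translate([951, 0, 0]) cube([20, 328, 1358]);
  translate([20, 0, 0]) cube([931, 328, 18]);
  translate([20, 0, 300]) cube([931, 328, 18]);
  translate([20, 0, 600]) cube([931, 328, 18]);
  translate([20, 0, 900]) cube([931, 328, 18]);
  translate([20, 0, 1200]) cube([931, 328, 18]);
}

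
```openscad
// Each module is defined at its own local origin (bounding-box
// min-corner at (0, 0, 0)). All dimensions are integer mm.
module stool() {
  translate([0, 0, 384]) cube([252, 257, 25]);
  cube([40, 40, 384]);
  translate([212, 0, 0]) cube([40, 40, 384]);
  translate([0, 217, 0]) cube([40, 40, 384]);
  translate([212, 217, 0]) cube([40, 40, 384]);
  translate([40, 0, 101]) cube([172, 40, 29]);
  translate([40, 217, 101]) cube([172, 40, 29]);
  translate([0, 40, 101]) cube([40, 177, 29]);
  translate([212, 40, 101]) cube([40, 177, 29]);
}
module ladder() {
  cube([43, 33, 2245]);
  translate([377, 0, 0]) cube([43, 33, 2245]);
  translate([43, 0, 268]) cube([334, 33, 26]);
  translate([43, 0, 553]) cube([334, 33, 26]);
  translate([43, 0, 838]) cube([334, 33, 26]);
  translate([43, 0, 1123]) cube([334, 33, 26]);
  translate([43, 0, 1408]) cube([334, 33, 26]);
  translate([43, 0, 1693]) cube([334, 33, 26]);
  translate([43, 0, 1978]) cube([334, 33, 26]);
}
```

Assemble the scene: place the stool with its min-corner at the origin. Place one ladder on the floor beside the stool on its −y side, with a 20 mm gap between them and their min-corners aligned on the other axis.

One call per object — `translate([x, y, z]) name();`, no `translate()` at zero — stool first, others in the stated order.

stool();
translate([0, -53, 0]) ladder();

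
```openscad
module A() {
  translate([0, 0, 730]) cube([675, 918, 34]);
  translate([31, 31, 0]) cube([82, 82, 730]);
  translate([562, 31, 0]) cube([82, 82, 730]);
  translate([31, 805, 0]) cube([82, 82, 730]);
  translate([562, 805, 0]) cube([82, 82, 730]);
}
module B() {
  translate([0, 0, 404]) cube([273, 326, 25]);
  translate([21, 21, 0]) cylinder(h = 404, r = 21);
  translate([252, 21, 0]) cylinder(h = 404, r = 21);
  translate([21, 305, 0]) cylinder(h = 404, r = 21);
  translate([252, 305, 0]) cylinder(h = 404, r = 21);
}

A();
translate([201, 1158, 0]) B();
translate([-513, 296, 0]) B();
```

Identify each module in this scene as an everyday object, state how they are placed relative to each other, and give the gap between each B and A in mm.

A is a table. B is a stool. Two stools sit around the table at the +y, −x sides. The gap between each stool and the table is 240 mm.

Each stool's nearest face is 240 mm from the table's bounding box.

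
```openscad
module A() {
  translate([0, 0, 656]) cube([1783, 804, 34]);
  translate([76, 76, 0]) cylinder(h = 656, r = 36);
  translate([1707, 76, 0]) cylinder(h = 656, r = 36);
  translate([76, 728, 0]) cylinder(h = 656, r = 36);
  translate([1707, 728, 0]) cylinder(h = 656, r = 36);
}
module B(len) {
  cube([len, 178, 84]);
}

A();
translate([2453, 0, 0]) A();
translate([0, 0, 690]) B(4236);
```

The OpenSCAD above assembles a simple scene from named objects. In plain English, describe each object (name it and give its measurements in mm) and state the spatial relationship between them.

A is a rectangular dining table. The top is 1783×804×34 mm with its upper surface at z = 690 mm. It stands on four round legs of 72 mm diameter, each leg's bounding box inset 40 mm from the nearest pair of top edges, running from the floor to the underside of the top.

B is a rectangular beam 4236 mm long (x), 178 mm deep (y), 84 mm thick (z).

The beam spans the tops of two tables placed 670 mm apart, resting at z = 690 mm.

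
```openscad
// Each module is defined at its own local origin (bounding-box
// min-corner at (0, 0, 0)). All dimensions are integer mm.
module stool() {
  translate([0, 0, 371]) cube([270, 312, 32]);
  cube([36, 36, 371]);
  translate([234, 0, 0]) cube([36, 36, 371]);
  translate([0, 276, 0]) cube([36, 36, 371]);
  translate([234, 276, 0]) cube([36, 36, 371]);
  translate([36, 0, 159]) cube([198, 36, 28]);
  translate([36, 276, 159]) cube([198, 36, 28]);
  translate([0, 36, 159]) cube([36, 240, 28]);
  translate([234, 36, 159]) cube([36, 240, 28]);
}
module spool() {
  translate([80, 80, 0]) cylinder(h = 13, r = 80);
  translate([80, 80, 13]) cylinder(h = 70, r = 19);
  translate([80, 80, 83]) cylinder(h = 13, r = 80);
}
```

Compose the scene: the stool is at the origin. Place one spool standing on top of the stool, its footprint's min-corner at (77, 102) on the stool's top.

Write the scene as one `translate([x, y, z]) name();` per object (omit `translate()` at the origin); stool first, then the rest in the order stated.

stool();
translate([77, 102, 403]) spool();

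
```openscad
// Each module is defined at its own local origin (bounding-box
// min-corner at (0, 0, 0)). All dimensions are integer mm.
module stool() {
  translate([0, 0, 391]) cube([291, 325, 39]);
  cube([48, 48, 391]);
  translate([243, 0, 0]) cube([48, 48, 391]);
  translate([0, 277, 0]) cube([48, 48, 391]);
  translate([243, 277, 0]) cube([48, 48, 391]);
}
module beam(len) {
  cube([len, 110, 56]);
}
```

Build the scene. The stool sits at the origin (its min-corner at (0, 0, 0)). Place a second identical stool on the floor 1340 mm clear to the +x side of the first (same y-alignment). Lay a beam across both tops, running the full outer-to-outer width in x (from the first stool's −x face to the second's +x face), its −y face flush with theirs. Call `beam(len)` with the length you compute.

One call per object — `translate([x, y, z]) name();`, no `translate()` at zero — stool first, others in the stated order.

stool();
translate([1631, 0, 0]) stool();
translate([0, 0, 430]) beam(1922);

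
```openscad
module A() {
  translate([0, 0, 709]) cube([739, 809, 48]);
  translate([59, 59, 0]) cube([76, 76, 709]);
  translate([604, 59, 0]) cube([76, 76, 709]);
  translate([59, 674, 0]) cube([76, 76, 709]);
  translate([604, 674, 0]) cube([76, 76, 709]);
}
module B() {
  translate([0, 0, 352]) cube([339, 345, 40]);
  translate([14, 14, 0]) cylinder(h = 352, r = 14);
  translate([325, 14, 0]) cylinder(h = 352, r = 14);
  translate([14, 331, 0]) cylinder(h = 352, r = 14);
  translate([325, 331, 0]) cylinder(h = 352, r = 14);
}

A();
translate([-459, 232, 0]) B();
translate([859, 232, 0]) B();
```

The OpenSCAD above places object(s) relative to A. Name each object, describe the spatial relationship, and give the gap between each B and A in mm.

A is a table. B is a stool. Two stools sit around the table at the −x, +x sides. The gap between each stool and the table is 120 mm.

Each stool's nearest face is 120 mm from the table's bounding box.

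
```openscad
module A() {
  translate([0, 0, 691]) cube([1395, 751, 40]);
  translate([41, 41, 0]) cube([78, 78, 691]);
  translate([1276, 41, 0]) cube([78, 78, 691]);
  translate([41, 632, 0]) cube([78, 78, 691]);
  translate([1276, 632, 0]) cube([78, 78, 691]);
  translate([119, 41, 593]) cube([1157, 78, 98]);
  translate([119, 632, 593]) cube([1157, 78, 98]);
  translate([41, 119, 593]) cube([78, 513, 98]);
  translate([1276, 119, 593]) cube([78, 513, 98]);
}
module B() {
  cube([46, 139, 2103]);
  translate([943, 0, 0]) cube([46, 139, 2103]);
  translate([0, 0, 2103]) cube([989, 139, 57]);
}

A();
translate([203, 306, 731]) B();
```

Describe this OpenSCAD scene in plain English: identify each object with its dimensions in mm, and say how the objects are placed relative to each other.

A is a table: top 1395 mm (x) × 751 mm (y), 40 mm thick, upper face at z = 731 mm, on four 78×78 mm square legs, each inset 41 mm from the nearest pair of top edges, running from z = 0 to the bottom of the top. Four apron rails, 78 mm thick and 98 mm tall, run between adjacent legs with their top edges flush with the underside of the top and their outer faces flush with the legs' outer faces.

B is a rectangular door frame: two vertical jambs of 46×139 mm section, 2103 mm tall, with a clear opening 897 mm wide between their inner faces. A header 57 mm tall and 139 mm deep lies on top of the jambs and spans the full outside width.

The door frame is on top of the table, centred.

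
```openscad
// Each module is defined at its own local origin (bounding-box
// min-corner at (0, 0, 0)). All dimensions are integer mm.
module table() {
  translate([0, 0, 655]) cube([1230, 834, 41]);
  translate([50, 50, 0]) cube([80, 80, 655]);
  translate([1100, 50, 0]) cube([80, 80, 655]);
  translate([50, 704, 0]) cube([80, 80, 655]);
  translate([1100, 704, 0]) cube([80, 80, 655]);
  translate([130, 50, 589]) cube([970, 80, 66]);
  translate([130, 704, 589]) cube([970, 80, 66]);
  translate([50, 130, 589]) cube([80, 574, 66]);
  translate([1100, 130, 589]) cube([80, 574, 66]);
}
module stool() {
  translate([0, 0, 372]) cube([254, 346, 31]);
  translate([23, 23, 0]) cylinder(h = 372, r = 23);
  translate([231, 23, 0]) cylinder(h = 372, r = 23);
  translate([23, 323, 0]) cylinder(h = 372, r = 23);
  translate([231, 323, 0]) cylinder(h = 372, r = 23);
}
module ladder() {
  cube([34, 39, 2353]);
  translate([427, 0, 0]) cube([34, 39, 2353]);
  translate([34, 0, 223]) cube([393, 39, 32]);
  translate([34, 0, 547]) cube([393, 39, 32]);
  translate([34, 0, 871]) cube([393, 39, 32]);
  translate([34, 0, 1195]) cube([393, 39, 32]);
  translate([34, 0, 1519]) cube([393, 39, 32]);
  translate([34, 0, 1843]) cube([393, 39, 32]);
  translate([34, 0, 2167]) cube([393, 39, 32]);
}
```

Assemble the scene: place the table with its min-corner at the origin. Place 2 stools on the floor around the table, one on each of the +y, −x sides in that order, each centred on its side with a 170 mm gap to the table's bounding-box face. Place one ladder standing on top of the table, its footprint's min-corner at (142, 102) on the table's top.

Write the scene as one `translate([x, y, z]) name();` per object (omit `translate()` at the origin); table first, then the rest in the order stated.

table();
translate([488, 1004, 0]) stool();
translate([-424, 244, 0]) stool();
translate([142, 102, 696]) ladder();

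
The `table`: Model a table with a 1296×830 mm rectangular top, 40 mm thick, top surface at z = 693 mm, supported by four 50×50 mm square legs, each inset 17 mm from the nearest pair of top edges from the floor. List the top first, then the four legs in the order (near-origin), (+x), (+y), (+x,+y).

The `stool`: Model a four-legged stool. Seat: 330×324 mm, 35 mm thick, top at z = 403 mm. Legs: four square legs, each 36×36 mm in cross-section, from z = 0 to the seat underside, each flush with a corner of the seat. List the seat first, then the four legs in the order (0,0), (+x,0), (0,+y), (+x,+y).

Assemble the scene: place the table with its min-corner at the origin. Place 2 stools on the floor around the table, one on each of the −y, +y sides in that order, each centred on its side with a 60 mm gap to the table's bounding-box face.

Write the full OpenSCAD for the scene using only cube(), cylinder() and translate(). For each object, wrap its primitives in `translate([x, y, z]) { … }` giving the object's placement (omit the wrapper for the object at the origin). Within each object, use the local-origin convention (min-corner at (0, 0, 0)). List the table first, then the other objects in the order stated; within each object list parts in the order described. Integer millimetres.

translate([0, 0, 653]) cube([1296, 830, 40]);
translate([17, 17, 0]) cube([50, 50, 653]);
translate([1229, 17, 0]) cube([50, 50, 653]);
translate([17, 763, 0]) cube([50, 50, 653]);
translate([1229, 763, 0]) cube([50, 50, 653]);
translate([483, -384, 0]) {
  translate([0, 0, 368]) cube([330, 324, 35]);
  cube([36, 36, 368]);
  translate([294, 0, 0]) cube([36, 36, 368]);
  translate([0, 288, 0]) cube([36, 36, 368]);
  translate([294, 288, 0]) cube([36, 36, 368]);
}
translate([483, 890, 0]) {
  translate([0, 0, 368]) cube([330, 324, 35]);
  cube([36, 36, 368]);
  translate([294, 0, 0]) cube([36, 36, 368]);
  translate([0, 288, 0]) cube([36, 36, 368]);
  translate([294, 288, 0]) cube([36, 36, 368]);
}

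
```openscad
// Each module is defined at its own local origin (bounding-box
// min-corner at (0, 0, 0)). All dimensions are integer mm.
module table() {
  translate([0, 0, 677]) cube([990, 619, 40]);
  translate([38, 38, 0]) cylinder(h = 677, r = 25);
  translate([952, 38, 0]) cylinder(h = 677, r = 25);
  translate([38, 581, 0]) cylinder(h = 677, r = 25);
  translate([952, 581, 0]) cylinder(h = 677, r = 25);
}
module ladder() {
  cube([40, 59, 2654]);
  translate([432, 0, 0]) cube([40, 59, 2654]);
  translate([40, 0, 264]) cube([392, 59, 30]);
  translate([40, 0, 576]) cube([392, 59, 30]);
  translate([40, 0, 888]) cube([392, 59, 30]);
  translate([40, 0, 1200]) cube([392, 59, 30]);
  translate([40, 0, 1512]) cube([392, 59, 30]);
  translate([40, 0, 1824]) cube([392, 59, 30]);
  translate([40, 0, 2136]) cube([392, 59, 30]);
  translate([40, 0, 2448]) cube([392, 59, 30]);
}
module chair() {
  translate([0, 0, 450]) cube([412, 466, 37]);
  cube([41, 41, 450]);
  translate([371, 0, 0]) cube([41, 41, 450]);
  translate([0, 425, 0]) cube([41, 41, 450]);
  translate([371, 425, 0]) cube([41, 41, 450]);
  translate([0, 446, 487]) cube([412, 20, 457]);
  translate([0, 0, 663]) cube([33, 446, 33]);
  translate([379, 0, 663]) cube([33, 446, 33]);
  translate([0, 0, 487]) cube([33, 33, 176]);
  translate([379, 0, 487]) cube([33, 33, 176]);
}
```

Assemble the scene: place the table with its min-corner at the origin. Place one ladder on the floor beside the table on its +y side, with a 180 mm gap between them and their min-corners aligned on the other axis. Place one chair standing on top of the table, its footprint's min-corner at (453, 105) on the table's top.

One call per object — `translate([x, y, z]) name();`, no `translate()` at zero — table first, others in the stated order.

table();
translate([0, 799, 0]) ladder();
translate([453, 105, 717]) chair();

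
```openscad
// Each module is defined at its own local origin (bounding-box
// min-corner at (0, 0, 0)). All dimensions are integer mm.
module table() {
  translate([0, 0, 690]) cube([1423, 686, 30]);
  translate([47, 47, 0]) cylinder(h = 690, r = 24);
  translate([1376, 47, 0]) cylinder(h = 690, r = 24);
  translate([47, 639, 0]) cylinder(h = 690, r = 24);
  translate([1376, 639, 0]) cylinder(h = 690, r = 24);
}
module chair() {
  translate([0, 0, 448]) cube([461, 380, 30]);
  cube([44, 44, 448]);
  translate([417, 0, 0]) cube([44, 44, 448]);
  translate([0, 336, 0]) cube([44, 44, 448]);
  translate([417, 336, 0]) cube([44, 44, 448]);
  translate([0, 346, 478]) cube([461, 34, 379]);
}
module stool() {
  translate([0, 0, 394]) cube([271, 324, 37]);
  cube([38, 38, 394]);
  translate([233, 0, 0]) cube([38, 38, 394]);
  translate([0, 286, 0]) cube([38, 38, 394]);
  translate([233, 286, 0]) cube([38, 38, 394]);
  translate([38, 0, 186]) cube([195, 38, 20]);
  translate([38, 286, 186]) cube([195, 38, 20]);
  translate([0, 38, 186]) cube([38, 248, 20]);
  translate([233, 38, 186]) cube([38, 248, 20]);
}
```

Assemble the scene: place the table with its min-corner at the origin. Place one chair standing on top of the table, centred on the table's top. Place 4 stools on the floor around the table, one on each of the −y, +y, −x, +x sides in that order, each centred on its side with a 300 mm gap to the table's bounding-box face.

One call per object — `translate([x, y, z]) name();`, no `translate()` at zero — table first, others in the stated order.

table();
translate([481, 153, 720]) chair();
translate([576, -624, 0]) stool();
translate([576, 986, 0]) stool();
translate([-571, 181, 0]) stool();
translate([1723, 181, 0]) stool();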